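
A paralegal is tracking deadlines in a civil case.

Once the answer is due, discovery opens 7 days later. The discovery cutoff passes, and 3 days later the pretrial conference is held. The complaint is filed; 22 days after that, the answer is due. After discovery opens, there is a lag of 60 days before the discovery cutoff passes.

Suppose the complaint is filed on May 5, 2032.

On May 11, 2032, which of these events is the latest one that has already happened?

The complaint is filed: May 5, 2032.
The answer is due: May 5, 2032 + 22 days = May 27, 2032.
Discovery opens: May 27, 2032 + 7 days = Jun 3, 2032.
The discovery cutoff passes: Jun 3, 2032 + 60 days = Aug 2, 2032.
The pretrial conference is held: Aug 2, 2032 + 3 days = Aug 5, 2032.
May 11, 2032 falls between when the complaint is filed (May 5, 2032) and when the answer is due (May 27, 2032).

The complaint is filed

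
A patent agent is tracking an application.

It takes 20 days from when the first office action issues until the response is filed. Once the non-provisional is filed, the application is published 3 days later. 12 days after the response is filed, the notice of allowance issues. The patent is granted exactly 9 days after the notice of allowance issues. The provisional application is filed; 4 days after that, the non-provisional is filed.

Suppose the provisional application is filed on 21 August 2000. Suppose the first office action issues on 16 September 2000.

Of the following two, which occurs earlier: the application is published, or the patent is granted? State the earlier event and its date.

The provisional application is filed: Aug 21, 2000.
The non-provisional is filed: Aug 21, 2000 + 4 days = Aug 25, 2000.
The application is published: Aug 25, 2000 + 3 days = Aug 28, 2000.
The first office action issues: Sep 16, 2000.
The response is filed: Sep 16, 2000 + 20 days = Oct 6, 2000.
The notice of allowance issues: Oct 6, 2000 + 12 days = Oct 18, 2000.
The patent is granted: Oct 18, 2000 + 9 days = Oct 27, 2000.
Comparing: the application is published on Aug 28, 2000 vs the patent is granted on Oct 27, 2000. Earlier: the application is published.

The application is published — 28 August 2000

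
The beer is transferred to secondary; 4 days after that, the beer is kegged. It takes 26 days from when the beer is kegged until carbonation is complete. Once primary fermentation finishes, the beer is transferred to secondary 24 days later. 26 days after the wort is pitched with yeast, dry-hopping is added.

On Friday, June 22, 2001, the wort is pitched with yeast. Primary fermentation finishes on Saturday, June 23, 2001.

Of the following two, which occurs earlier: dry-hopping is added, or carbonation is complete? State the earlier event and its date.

The wort is pitched with yeast: Jun 22, 2001.
Dry-hopping is added: Jun 22, 2001 + 26 days = Jul 18, 2001.
Primary fermentation finishes: Jun 23, 2001.
The beer is transferred to secondary: Jun 23, 2001 + 24 days = Jul 17, 2001.
The beer is kegged: Jul 17, 2001 + 4 days = Jul 21, 2001.
Carbonation is complete: Jul 21, 2001 + 26 days = Aug 16, 2001.
Comparing: dry-hopping is added on Jul 18, 2001 vs carbonation is complete on Aug 16, 2001. Earlier: dry-hopping is added.

Dry-hopping is added — Wednesday, July 18, 2001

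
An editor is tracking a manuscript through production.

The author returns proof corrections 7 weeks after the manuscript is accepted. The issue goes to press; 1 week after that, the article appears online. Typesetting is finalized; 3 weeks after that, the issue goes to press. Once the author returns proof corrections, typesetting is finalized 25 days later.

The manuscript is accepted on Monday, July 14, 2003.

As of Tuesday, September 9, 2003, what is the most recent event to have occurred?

The manuscript is accepted: Jul 14, 2003.
The author returns proof corrections: Jul 14, 2003 + 7 weeks = Sep 1, 2003.
Typesetting is finalized: Sep 1, 2003 + 25 days = Sep 26, 2003.
The issue goes to press: Sep 26, 2003 + 3 weeks = Oct 17, 2003.
The article appears online: Oct 17, 2003 + 1 week = Oct 24, 2003.
Sep 9, 2003 falls between when the author returns proof corrections (Sep 1, 2003) and when typesetting is finalized (Sep 26, 2003).

The author returns proof corrections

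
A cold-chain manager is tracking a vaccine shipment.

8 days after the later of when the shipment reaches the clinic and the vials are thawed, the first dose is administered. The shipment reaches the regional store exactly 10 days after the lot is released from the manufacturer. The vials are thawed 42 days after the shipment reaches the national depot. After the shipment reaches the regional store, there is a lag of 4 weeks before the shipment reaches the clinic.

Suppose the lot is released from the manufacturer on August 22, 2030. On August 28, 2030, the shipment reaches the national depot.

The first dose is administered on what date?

The lot is released from the manufacturer: Aug 22, 2030.
The shipment reaches the regional store: Aug 22, 2030 + 10 days = Sep 1, 2030.
The shipment reaches the clinic: Sep 1, 2030 + 4 weeks = Sep 29, 2030.
The shipment reaches the national depot: Aug 28, 2030.
The vials are thawed: Aug 28, 2030 + 42 days = Oct 9, 2030.
Both prerequisites met — the shipment reaches the clinic (Sep 29, 2030), the vials are thawed (Oct 9, 2030); the later is Oct 9, 2030.
The first dose is administered: Oct 9, 2030 + 8 days = Oct 17, 2030.

October 17, 2030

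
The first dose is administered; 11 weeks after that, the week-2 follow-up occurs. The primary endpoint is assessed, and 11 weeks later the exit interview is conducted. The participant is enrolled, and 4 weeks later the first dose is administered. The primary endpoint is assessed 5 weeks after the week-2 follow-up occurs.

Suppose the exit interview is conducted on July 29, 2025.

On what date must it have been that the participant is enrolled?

December 24, 2024

The exit interview is conducted: Jul 29, 2025.
The primary endpoint is assessed: Jul 29, 2025 − 11 weeks = May 13, 2025.
The week-2 follow-up occurs: May 13, 2025 − 5 weeks = Apr 8, 2025.
The first dose is administered: Apr 8, 2025 − 11 weeks = Jan 21, 2025.
The participant is enrolled: Jan 21, 2025 − 4 weeks = Dec 24, 2024.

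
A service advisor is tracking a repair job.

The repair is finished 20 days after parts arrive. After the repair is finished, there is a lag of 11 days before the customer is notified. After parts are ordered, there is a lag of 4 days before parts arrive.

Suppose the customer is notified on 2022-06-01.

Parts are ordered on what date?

2022-04-27

The customer is notified: Jun 1, 2022.
The repair is finished: Jun 1, 2022 − 11 days = May 21, 2022.
Parts arrive: May 21, 2022 − 20 days = May 1, 2022.
Parts are ordered: May 1, 2022 − 4 days = Apr 27, 2022.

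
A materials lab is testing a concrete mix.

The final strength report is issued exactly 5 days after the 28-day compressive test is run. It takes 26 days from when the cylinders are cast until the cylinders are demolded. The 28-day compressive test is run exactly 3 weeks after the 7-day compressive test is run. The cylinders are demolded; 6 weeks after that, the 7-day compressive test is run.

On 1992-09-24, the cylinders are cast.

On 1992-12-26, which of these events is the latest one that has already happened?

The 28-day compressive test is run

The cylinders are cast: Sep 24, 1992.
The cylinders are demolded: Sep 24, 1992 + 26 days = Oct 20, 1992.
The 7-day compressive test is run: Oct 20, 1992 + 6 weeks = Dec 1, 1992.
The 28-day compressive test is run: Dec 1, 1992 + 3 weeks = Dec 22, 1992.
The final strength report is issued: Dec 22, 1992 + 5 days = Dec 27, 1992.
Dec 26, 1992 falls between when the 28-day compressive test is run (Dec 22, 1992) and when the final strength report is issued (Dec 27, 1992).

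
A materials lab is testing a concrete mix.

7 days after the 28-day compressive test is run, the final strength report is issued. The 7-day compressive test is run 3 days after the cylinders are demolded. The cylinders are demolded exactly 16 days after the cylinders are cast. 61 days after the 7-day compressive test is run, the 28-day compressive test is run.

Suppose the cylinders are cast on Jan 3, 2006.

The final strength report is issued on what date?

The cylinders are cast: Jan 3, 2006.
The cylinders are demolded: Jan 3, 2006 + 16 days = Jan 19, 2006.
The 7-day compressive test is run: Jan 19, 2006 + 3 days = Jan 22, 2006.
The 28-day compressive test is run: Jan 22, 2006 + 61 days = Mar 24, 2006.
The final strength report is issued: Mar 24, 2006 + 7 days = Mar 31, 2006.

Mar 31, 2006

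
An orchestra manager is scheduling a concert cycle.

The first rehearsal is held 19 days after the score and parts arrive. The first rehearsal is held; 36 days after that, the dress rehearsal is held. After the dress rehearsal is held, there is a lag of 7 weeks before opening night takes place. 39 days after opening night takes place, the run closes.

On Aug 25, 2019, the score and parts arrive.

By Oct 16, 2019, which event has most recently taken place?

The first rehearsal is held

The score and parts arrive: Aug 25, 2019.
The first rehearsal is held: Aug 25, 2019 + 19 days = Sep 13, 2019.
The dress rehearsal is held: Sep 13, 2019 + 36 days = Oct 19, 2019.
Opening night takes place: Oct 19, 2019 + 7 weeks = Dec 7, 2019.
The run closes: Dec 7, 2019 + 39 days = Jan 15, 2020.
Oct 16, 2019 falls between when the first rehearsal is held (Sep 13, 2019) and when the dress rehearsal is held (Oct 19, 2019).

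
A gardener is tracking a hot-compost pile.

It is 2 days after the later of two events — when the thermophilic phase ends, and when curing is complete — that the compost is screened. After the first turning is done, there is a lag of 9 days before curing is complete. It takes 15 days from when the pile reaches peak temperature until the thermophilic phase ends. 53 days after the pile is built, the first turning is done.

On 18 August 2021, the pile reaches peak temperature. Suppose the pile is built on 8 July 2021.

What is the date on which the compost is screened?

10 September 2021

The pile reaches peak temperature: Aug 18, 2021.
The thermophilic phase ends: Aug 18, 2021 + 15 days = Sep 2, 2021.
The pile is built: Jul 8, 2021.
The first turning is done: Jul 8, 2021 + 53 days = Aug 30, 2021.
Curing is complete: Aug 30, 2021 + 9 days = Sep 8, 2021.
Both prerequisites met — the thermophilic phase ends (Sep 2, 2021), curing is complete (Sep 8, 2021); the later is Sep 8, 2021.
The compost is screened: Sep 8, 2021 + 2 days = Sep 10, 2021.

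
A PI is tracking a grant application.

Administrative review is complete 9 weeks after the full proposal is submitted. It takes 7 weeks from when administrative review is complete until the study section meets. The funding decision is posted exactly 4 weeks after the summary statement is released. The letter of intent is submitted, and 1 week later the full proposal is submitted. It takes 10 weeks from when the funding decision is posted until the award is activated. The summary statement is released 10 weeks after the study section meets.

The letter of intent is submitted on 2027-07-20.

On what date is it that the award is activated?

2028-05-02

The letter of intent is submitted: Jul 20, 2027.
The full proposal is submitted: Jul 20, 2027 + 1 week = Jul 27, 2027.
Administrative review is complete: Jul 27, 2027 + 9 weeks = Sep 28, 2027.
The study section meets: Sep 28, 2027 + 7 weeks = Nov 16, 2027.
The summary statement is released: Nov 16, 2027 + 10 weeks = Jan 25, 2028.
The funding decision is posted: Jan 25, 2028 + 4 weeks = Feb 22, 2028.
The award is activated: Feb 22, 2028 + 10 weeks = May 2, 2028.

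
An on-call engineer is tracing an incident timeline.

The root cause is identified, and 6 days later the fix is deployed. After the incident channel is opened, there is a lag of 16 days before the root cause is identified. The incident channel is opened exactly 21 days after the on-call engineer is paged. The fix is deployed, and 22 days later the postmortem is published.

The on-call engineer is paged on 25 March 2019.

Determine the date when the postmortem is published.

The on-call engineer is paged: Mar 25, 2019.
The incident channel is opened: Mar 25, 2019 + 21 days = Apr 15, 2019.
The root cause is identified: Apr 15, 2019 + 16 days = May 1, 2019.
The fix is deployed: May 1, 2019 + 6 days = May 7, 2019.
The postmortem is published: May 7, 2019 + 22 days = May 29, 2019.

29 May 2019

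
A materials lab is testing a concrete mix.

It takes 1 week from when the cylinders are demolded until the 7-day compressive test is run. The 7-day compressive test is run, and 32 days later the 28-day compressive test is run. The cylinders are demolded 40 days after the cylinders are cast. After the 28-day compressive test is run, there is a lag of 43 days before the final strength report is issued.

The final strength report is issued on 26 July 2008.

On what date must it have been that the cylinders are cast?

The final strength report is issued: Jul 26, 2008.
The 28-day compressive test is run: Jul 26, 2008 − 43 days = Jun 13, 2008.
The 7-day compressive test is run: Jun 13, 2008 − 32 days = May 12, 2008.
The cylinders are demolded: May 12, 2008 − 1 week = May 5, 2008.
The cylinders are cast: May 5, 2008 − 40 days = Mar 26, 2008.

26 March 2008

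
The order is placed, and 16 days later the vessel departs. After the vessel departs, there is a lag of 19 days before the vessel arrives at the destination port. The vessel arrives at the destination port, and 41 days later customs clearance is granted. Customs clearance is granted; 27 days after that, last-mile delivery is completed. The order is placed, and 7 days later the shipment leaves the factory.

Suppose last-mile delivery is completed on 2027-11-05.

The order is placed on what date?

Last-mile delivery is completed: Nov 5, 2027.
Customs clearance is granted: Nov 5, 2027 − 27 days = Oct 9, 2027.
The vessel arrives at the destination port: Oct 9, 2027 − 41 days = Aug 29, 2027.
The vessel departs: Aug 29, 2027 − 19 days = Aug 10, 2027.
The order is placed: Aug 10, 2027 − 16 days = Jul 25, 2027.

2027-07-25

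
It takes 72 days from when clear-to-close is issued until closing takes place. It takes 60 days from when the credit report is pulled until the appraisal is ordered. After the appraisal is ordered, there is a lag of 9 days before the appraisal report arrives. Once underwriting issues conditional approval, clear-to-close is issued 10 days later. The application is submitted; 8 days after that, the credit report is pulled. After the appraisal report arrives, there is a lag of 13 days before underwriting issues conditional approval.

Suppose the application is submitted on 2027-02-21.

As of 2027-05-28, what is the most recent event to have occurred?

Underwriting issues conditional approval

The application is submitted: Feb 21, 2027.
The credit report is pulled: Feb 21, 2027 + 8 days = Mar 1, 2027.
The appraisal is ordered: Mar 1, 2027 + 60 days = Apr 30, 2027.
The appraisal report arrives: Apr 30, 2027 + 9 days = May 9, 2027.
Underwriting issues conditional approval: May 9, 2027 + 13 days = May 22, 2027.
Clear-to-close is issued: May 22, 2027 + 10 days = Jun 1, 2027.
Closing takes place: Jun 1, 2027 + 72 days = Aug 12, 2027.
May 28, 2027 falls between when underwriting issues conditional approval (May 22, 2027) and when clear-to-close is issued (Jun 1, 2027).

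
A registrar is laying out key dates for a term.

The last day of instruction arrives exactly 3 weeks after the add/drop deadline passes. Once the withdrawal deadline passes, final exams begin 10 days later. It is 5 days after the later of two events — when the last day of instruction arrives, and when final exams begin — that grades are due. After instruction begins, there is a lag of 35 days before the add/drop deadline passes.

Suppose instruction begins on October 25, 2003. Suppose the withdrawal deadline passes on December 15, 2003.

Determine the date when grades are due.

Instruction begins: Oct 25, 2003.
The add/drop deadline passes: Oct 25, 2003 + 35 days = Nov 29, 2003.
The last day of instruction arrives: Nov 29, 2003 + 3 weeks = Dec 20, 2003.
The withdrawal deadline passes: Dec 15, 2003.
Final exams begin: Dec 15, 2003 + 10 days = Dec 25, 2003.
Both prerequisites met — the last day of instruction arrives (Dec 20, 2003), final exams begin (Dec 25, 2003); the later is Dec 25, 2003.
Grades are due: Dec 25, 2003 + 5 days = Dec 30, 2003.

December 30, 2003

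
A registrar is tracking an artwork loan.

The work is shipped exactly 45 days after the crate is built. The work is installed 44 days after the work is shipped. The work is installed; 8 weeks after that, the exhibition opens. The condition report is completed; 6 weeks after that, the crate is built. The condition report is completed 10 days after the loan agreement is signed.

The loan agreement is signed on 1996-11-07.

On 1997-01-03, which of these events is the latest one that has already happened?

The loan agreement is signed: Nov 7, 1996.
The condition report is completed: Nov 7, 1996 + 10 days = Nov 17, 1996.
The crate is built: Nov 17, 1996 + 6 weeks = Dec 29, 1996.
The work is shipped: Dec 29, 1996 + 45 days = Feb 12, 1997.
The work is installed: Feb 12, 1997 + 44 days = Mar 28, 1997.
The exhibition opens: Mar 28, 1997 + 8 weeks = May 23, 1997.
Jan 3, 1997 falls between when the crate is built (Dec 29, 1996) and when the work is shipped (Feb 12, 1997).

The crate is built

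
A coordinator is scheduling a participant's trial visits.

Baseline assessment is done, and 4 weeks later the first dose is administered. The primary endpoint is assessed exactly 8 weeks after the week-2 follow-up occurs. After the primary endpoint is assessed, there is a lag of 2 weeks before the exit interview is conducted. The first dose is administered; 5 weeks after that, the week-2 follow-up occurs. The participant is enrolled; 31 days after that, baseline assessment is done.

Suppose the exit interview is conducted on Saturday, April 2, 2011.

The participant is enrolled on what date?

The exit interview is conducted: Apr 2, 2011.
The primary endpoint is assessed: Apr 2, 2011 − 2 weeks = Mar 19, 2011.
The week-2 follow-up occurs: Mar 19, 2011 − 8 weeks = Jan 22, 2011.
The first dose is administered: Jan 22, 2011 − 5 weeks = Dec 18, 2010.
Baseline assessment is done: Dec 18, 2010 − 4 weeks = Nov 20, 2010.
The participant is enrolled: Nov 20, 2010 − 31 days = Oct 20, 2010.

Wednesday, October 20, 2010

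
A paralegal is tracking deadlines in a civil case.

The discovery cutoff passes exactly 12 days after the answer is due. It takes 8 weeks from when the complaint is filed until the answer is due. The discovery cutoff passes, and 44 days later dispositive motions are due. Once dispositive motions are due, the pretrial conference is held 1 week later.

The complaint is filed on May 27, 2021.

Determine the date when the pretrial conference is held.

Sep 23, 2021

The complaint is filed: May 27, 2021.
The answer is due: May 27, 2021 + 8 weeks = Jul 22, 2021.
The discovery cutoff passes: Jul 22, 2021 + 12 days = Aug 3, 2021.
Dispositive motions are due: Aug 3, 2021 + 44 days = Sep 16, 2021.
The pretrial conference is held: Sep 16, 2021 + 1 week = Sep 23, 2021.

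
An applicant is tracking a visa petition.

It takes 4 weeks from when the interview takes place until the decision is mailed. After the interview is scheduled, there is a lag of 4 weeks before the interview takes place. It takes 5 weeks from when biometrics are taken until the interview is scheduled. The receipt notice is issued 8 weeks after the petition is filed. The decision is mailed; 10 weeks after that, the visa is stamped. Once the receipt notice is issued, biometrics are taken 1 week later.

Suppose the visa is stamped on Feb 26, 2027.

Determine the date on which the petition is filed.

Jul 17, 2026

The visa is stamped: Feb 26, 2027.
The decision is mailed: Feb 26, 2027 − 10 weeks = Dec 18, 2026.
The interview takes place: Dec 18, 2026 − 4 weeks = Nov 20, 2026.
The interview is scheduled: Nov 20, 2026 − 4 weeks = Oct 23, 2026.
Biometrics are taken: Oct 23, 2026 − 5 weeks = Sep 18, 2026.
The receipt notice is issued: Sep 18, 2026 − 1 week = Sep 11, 2026.
The petition is filed: Sep 11, 2026 − 8 weeks = Jul 17, 2026.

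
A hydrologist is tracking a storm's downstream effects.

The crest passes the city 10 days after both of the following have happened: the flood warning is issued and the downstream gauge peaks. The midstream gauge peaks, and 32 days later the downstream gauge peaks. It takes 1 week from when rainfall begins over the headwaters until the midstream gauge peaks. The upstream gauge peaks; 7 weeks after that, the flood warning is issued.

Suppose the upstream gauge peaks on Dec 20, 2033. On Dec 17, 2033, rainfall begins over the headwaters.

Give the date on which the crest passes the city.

The upstream gauge peaks: Dec 20, 2033.
The flood warning is issued: Dec 20, 2033 + 7 weeks = Feb 7, 2034.
Rainfall begins over the headwaters: Dec 17, 2033.
The midstream gauge peaks: Dec 17, 2033 + 1 week = Dec 24, 2033.
The downstream gauge peaks: Dec 24, 2033 + 32 days = Jan 25, 2034.
Both prerequisites met — the flood warning is issued (Feb 7, 2034), the downstream gauge peaks (Jan 25, 2034); the later is Feb 7, 2034.
The crest passes the city: Feb 7, 2034 + 10 days = Feb 17, 2034.

Feb 17, 2034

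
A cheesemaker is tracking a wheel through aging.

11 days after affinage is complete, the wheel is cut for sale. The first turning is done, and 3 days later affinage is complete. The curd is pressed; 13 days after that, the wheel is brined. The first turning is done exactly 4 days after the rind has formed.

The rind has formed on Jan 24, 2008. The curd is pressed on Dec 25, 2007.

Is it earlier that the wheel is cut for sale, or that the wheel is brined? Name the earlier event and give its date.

The wheel is brined — Jan 7, 2008

The rind has formed: Jan 24, 2008.
The first turning is done: Jan 24, 2008 + 4 days = Jan 28, 2008.
Affinage is complete: Jan 28, 2008 + 3 days = Jan 31, 2008.
The wheel is cut for sale: Jan 31, 2008 + 11 days = Feb 11, 2008.
The curd is pressed: Dec 25, 2007.
The wheel is brined: Dec 25, 2007 + 13 days = Jan 7, 2008.
Comparing: the wheel is cut for sale on Feb 11, 2008 vs the wheel is brined on Jan 7, 2008. Earlier: the wheel is brined.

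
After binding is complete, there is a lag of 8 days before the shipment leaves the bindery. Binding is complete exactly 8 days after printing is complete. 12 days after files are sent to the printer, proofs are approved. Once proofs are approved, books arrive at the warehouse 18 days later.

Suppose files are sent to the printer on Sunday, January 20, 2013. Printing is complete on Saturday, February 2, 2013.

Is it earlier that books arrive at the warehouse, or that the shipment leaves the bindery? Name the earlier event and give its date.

Files are sent to the printer: Jan 20, 2013.
Proofs are approved: Jan 20, 2013 + 12 days = Feb 1, 2013.
Books arrive at the warehouse: Feb 1, 2013 + 18 days = Feb 19, 2013.
Printing is complete: Feb 2, 2013.
Binding is complete: Feb 2, 2013 + 8 days = Feb 10, 2013.
The shipment leaves the bindery: Feb 10, 2013 + 8 days = Feb 18, 2013.
Comparing: books arrive at the warehouse on Feb 19, 2013 vs the shipment leaves the bindery on Feb 18, 2013. Earlier: the shipment leaves the bindery.

The shipment leaves the bindery — Monday, February 18, 2013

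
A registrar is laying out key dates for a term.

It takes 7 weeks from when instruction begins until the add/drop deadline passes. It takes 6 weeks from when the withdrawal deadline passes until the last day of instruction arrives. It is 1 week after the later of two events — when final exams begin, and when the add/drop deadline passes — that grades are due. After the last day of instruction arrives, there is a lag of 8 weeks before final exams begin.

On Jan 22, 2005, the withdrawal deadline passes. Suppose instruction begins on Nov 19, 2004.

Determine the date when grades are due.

May 7, 2005

The withdrawal deadline passes: Jan 22, 2005.
The last day of instruction arrives: Jan 22, 2005 + 6 weeks = Mar 5, 2005.
Final exams begin: Mar 5, 2005 + 8 weeks = Apr 30, 2005.
Instruction begins: Nov 19, 2004.
The add/drop deadline passes: Nov 19, 2004 + 7 weeks = Jan 7, 2005.
Both prerequisites met — final exams begin (Apr 30, 2005), the add/drop deadline passes (Jan 7, 2005); the later is Apr 30, 2005.
Grades are due: Apr 30, 2005 + 1 week = May 7, 2005.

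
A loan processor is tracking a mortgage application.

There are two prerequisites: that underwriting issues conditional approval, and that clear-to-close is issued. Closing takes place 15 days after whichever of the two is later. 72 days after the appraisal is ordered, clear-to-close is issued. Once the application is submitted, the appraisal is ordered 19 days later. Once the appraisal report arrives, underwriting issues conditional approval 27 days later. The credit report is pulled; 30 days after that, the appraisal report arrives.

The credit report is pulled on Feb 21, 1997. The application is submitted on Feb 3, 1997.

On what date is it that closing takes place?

May 20, 1997

The credit report is pulled: Feb 21, 1997.
The appraisal report arrives: Feb 21, 1997 + 30 days = Mar 23, 1997.
Underwriting issues conditional approval: Mar 23, 1997 + 27 days = Apr 19, 1997.
The application is submitted: Feb 3, 1997.
The appraisal is ordered: Feb 3, 1997 + 19 days = Feb 22, 1997.
Clear-to-close is issued: Feb 22, 1997 + 72 days = May 5, 1997.
Both prerequisites met — underwriting issues conditional approval (Apr 19, 1997), clear-to-close is issued (May 5, 1997); the later is May 5, 1997.
Closing takes place: May 5, 1997 + 15 days = May 20, 1997.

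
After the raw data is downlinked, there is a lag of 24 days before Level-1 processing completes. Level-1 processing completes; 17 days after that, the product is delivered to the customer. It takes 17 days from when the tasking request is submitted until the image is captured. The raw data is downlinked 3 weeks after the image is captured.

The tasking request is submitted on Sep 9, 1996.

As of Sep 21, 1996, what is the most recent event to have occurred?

The tasking request is submitted

The tasking request is submitted: Sep 9, 1996.
The image is captured: Sep 9, 1996 + 17 days = Sep 26, 1996.
The raw data is downlinked: Sep 26, 1996 + 3 weeks = Oct 17, 1996.
Level-1 processing completes: Oct 17, 1996 + 24 days = Nov 10, 1996.
The product is delivered to the customer: Nov 10, 1996 + 17 days = Nov 27, 1996.
Sep 21, 1996 falls between when the tasking request is submitted (Sep 9, 1996) and when the image is captured (Sep 26, 1996).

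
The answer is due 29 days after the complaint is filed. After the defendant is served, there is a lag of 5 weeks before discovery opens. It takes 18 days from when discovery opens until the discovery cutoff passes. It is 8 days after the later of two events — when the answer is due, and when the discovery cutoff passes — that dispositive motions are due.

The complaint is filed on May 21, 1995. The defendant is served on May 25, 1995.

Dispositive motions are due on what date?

Jul 25, 1995

The complaint is filed: May 21, 1995.
The answer is due: May 21, 1995 + 29 days = Jun 19, 1995.
The defendant is served: May 25, 1995.
Discovery opens: May 25, 1995 + 5 weeks = Jun 29, 1995.
The discovery cutoff passes: Jun 29, 1995 + 18 days = Jul 17, 1995.
Both prerequisites met — the answer is due (Jun 19, 1995), the discovery cutoff passes (Jul 17, 1995); the later is Jul 17, 1995.
Dispositive motions are due: Jul 17, 1995 + 8 days = Jul 25, 1995.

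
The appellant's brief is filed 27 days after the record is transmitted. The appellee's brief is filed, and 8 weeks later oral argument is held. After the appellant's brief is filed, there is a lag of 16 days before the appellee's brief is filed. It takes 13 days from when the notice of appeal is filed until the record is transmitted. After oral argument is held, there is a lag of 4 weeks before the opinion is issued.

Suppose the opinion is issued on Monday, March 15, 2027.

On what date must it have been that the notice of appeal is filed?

The opinion is issued: Mar 15, 2027.
Oral argument is held: Mar 15, 2027 − 4 weeks = Feb 15, 2027.
The appellee's brief is filed: Feb 15, 2027 − 8 weeks = Dec 21, 2026.
The appellant's brief is filed: Dec 21, 2026 − 16 days = Dec 5, 2026.
The record is transmitted: Dec 5, 2026 − 27 days = Nov 8, 2026.
The notice of appeal is filed: Nov 8, 2026 − 13 days = Oct 26, 2026.

Monday, October 26, 2026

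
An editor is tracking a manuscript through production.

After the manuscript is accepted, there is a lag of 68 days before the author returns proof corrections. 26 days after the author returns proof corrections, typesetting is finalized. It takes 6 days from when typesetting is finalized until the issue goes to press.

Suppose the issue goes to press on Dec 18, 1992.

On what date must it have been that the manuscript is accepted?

The issue goes to press: Dec 18, 1992.
Typesetting is finalized: Dec 18, 1992 − 6 days = Dec 12, 1992.
The author returns proof corrections: Dec 12, 1992 − 26 days = Nov 16, 1992.
The manuscript is accepted: Nov 16, 1992 − 68 days = Sep 9, 1992.

Sep 9, 1992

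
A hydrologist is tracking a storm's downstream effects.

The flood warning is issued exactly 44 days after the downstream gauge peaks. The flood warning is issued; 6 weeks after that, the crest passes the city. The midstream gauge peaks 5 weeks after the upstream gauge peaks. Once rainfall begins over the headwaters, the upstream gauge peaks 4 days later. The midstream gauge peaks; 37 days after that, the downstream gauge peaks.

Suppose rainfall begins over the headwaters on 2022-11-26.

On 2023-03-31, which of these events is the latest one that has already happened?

Rainfall begins over the headwaters: Nov 26, 2022.
The upstream gauge peaks: Nov 26, 2022 + 4 days = Nov 30, 2022.
The midstream gauge peaks: Nov 30, 2022 + 5 weeks = Jan 4, 2023.
The downstream gauge peaks: Jan 4, 2023 + 37 days = Feb 10, 2023.
The flood warning is issued: Feb 10, 2023 + 44 days = Mar 26, 2023.
The crest passes the city: Mar 26, 2023 + 6 weeks = May 7, 2023.
Mar 31, 2023 falls between when the flood warning is issued (Mar 26, 2023) and when the crest passes the city (May 7, 2023).

The flood warning is issued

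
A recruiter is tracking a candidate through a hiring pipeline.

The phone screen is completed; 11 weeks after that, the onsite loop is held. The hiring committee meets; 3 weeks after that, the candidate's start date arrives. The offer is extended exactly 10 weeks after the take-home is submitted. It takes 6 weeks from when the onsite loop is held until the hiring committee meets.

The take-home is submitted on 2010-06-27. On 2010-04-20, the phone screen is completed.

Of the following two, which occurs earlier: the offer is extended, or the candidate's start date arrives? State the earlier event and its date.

The offer is extended — 2010-09-05

The take-home is submitted: Jun 27, 2010.
The offer is extended: Jun 27, 2010 + 10 weeks = Sep 5, 2010.
The phone screen is completed: Apr 20, 2010.
The onsite loop is held: Apr 20, 2010 + 11 weeks = Jul 6, 2010.
The hiring committee meets: Jul 6, 2010 + 6 weeks = Aug 17, 2010.
The candidate's start date arrives: Aug 17, 2010 + 3 weeks = Sep 7, 2010.
Comparing: the offer is extended on Sep 5, 2010 vs the candidate's start date arrives on Sep 7, 2010. Earlier: the offer is extended.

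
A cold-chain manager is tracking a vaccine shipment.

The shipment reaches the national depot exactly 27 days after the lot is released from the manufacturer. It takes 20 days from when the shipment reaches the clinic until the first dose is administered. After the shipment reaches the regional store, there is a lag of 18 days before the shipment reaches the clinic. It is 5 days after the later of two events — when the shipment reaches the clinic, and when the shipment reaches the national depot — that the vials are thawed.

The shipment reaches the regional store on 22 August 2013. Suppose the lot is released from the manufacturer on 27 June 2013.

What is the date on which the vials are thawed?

14 September 2013

The shipment reaches the regional store: Aug 22, 2013.
The shipment reaches the clinic: Aug 22, 2013 + 18 days = Sep 9, 2013.
The lot is released from the manufacturer: Jun 27, 2013.
The shipment reaches the national depot: Jun 27, 2013 + 27 days = Jul 24, 2013.
Both prerequisites met — the shipment reaches the clinic (Sep 9, 2013), the shipment reaches the national depot (Jul 24, 2013); the later is Sep 9, 2013.
The vials are thawed: Sep 9, 2013 + 5 days = Sep 14, 2013.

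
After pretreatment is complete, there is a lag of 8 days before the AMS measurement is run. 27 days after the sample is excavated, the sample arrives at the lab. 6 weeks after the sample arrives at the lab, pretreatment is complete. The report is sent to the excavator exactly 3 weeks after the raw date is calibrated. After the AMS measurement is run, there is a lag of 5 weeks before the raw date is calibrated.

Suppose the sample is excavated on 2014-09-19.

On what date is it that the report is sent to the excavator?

The sample is excavated: Sep 19, 2014.
The sample arrives at the lab: Sep 19, 2014 + 27 days = Oct 16, 2014.
Pretreatment is complete: Oct 16, 2014 + 6 weeks = Nov 27, 2014.
The AMS measurement is run: Nov 27, 2014 + 8 days = Dec 5, 2014.
The raw date is calibrated: Dec 5, 2014 + 5 weeks = Jan 9, 2015.
The report is sent to the excavator: Jan 9, 2015 + 3 weeks = Jan 30, 2015.

2015-01-30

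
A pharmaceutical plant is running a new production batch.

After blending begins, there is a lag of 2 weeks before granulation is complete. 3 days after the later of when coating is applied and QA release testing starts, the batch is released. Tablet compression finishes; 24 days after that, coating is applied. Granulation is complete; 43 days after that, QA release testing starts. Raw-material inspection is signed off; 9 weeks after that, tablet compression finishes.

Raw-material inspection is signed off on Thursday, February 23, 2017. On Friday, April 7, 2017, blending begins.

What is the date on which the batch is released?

Tuesday, June 6, 2017

Raw-material inspection is signed off: Feb 23, 2017.
Tablet compression finishes: Feb 23, 2017 + 9 weeks = Apr 27, 2017.
Coating is applied: Apr 27, 2017 + 24 days = May 21, 2017.
Blending begins: Apr 7, 2017.
Granulation is complete: Apr 7, 2017 + 2 weeks = Apr 21, 2017.
QA release testing starts: Apr 21, 2017 + 43 days = Jun 3, 2017.
Both prerequisites met — coating is applied (May 21, 2017), QA release testing starts (Jun 3, 2017); the later is Jun 3, 2017.
The batch is released: Jun 3, 2017 + 3 days = Jun 6, 2017.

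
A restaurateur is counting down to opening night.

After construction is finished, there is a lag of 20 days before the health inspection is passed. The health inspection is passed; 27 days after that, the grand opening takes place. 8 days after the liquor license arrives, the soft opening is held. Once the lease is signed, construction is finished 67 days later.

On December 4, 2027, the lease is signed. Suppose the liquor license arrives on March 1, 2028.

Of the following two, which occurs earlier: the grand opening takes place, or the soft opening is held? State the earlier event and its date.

The soft opening is held — March 9, 2028

The lease is signed: Dec 4, 2027.
Construction is finished: Dec 4, 2027 + 67 days = Feb 9, 2028.
The health inspection is passed: Feb 9, 2028 + 20 days = Feb 29, 2028.
The grand opening takes place: Feb 29, 2028 + 27 days = Mar 27, 2028.
The liquor license arrives: Mar 1, 2028.
The soft opening is held: Mar 1, 2028 + 8 days = Mar 9, 2028.
Comparing: the grand opening takes place on Mar 27, 2028 vs the soft opening is held on Mar 9, 2028. Earlier: the soft opening is held.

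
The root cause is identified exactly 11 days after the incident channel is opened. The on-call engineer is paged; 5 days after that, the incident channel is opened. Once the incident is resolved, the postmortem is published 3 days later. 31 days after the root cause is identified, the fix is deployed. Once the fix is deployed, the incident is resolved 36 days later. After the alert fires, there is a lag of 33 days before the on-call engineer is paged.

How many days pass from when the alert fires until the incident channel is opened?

Causal path: the alert fires → the on-call engineer is paged → the incident channel is opened.
Total delay along the path: 33 + 5 = 38 days.

38 days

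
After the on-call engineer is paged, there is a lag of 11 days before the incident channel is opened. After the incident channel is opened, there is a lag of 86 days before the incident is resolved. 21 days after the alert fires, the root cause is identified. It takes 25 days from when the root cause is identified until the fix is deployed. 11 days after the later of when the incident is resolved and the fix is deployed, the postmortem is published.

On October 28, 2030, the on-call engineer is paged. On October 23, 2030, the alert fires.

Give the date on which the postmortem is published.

The on-call engineer is paged: Oct 28, 2030.
The incident channel is opened: Oct 28, 2030 + 11 days = Nov 8, 2030.
The incident is resolved: Nov 8, 2030 + 86 days = Feb 2, 2031.
The alert fires: Oct 23, 2030.
The root cause is identified: Oct 23, 2030 + 21 days = Nov 13, 2030.
The fix is deployed: Nov 13, 2030 + 25 days = Dec 8, 2030.
Both prerequisites met — the incident is resolved (Feb 2, 2031), the fix is deployed (Dec 8, 2030); the later is Feb 2, 2031.
The postmortem is published: Feb 2, 2031 + 11 days = Feb 13, 2031.

February 13, 2031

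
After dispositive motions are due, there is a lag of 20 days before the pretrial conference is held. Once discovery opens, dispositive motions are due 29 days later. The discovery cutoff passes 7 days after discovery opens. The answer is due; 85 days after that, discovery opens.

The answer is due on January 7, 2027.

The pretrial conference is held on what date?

May 21, 2027

The answer is due: Jan 7, 2027.
Discovery opens: Jan 7, 2027 + 85 days = Apr 2, 2027.
Dispositive motions are due: Apr 2, 2027 + 29 days = May 1, 2027.
The pretrial conference is held: May 1, 2027 + 20 days = May 21, 2027.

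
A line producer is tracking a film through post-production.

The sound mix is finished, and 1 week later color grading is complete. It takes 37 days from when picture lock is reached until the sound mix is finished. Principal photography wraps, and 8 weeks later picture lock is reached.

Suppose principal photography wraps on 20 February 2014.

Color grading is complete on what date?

31 May 2014

Principal photography wraps: Feb 20, 2014.
Picture lock is reached: Feb 20, 2014 + 8 weeks = Apr 17, 2014.
The sound mix is finished: Apr 17, 2014 + 37 days = May 24, 2014.
Color grading is complete: May 24, 2014 + 1 week = May 31, 2014.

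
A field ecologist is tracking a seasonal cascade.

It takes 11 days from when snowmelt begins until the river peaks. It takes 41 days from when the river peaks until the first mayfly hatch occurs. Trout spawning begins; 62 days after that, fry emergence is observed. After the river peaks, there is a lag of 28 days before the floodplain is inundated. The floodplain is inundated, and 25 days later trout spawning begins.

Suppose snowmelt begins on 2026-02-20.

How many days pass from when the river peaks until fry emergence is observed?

Causal path: the river peaks → the floodplain is inundated → trout spawning begins → fry emergence is observed.
Total delay along the path: 28 + 25 + 62 = 115 days.

115 days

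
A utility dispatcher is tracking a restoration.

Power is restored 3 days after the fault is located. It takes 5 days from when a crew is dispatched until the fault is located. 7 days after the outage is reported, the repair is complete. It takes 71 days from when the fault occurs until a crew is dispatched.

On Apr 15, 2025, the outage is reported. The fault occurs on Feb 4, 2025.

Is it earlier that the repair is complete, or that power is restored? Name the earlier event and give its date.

The repair is complete — Apr 22, 2025

The outage is reported: Apr 15, 2025.
The repair is complete: Apr 15, 2025 + 7 days = Apr 22, 2025.
The fault occurs: Feb 4, 2025.
A crew is dispatched: Feb 4, 2025 + 71 days = Apr 16, 2025.
The fault is located: Apr 16, 2025 + 5 days = Apr 21, 2025.
Power is restored: Apr 21, 2025 + 3 days = Apr 24, 2025.
Comparing: the repair is complete on Apr 22, 2025 vs power is restored on Apr 24, 2025. Earlier: the repair is complete.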